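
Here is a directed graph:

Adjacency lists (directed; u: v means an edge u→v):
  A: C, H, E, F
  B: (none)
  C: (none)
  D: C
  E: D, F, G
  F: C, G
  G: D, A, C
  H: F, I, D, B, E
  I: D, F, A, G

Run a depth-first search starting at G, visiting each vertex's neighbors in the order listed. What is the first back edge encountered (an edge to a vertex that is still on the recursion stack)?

F->G

DFS from G (visiting each vertex's neighbors in the order listed); mark gray on enter, black on exit:
G gray
  D gray
    C gray
    C black
  D black
  A gray
    A→C: C black — skip
    H gray
      F gray
        F→C: C black — skip
        F→G: G is gray → back edge
First back edge: F → G.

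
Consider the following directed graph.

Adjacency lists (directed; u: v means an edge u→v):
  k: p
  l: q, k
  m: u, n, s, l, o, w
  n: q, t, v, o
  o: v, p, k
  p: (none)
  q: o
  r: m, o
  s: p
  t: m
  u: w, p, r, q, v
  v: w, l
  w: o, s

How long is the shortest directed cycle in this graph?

For each vertex v, BFS finds the shortest path from v back to v.
The shortest such closed walk is m → u → r → m, length 3.

3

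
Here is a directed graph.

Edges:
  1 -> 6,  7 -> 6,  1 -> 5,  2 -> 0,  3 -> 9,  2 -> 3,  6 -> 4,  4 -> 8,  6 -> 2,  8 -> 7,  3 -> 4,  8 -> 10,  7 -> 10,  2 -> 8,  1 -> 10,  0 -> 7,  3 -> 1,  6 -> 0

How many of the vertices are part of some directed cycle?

8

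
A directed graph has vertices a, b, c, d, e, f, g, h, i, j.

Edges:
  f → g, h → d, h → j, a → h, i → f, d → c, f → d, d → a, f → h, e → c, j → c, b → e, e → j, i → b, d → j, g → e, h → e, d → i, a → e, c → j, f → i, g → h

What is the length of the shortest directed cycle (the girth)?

2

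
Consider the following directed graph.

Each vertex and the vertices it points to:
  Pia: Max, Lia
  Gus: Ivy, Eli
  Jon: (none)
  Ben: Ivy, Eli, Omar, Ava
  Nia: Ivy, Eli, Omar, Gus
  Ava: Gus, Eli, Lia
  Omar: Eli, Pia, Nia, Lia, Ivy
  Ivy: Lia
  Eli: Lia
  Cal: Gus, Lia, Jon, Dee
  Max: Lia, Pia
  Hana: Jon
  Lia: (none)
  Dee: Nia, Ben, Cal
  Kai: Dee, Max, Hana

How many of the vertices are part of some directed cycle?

A vertex is on a directed cycle iff it belongs to a strongly connected component of size ≥ 2 (or has a self-loop).
The vertices on cycles are {Cal, Dee, Max, Nia, Pia, Omar} — 6 in total.

6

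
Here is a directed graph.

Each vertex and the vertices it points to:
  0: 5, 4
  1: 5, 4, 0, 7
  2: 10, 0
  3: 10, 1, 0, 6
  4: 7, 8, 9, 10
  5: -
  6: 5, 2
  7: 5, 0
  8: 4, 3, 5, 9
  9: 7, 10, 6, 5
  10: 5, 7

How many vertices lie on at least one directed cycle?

A vertex is on a directed cycle iff it belongs to a strongly connected component of size ≥ 2 (or has a self-loop).
The vertices on cycles are {0, 1, 2, 3, 4, 6, 7, 8, 9, 10} — 10 in total.

10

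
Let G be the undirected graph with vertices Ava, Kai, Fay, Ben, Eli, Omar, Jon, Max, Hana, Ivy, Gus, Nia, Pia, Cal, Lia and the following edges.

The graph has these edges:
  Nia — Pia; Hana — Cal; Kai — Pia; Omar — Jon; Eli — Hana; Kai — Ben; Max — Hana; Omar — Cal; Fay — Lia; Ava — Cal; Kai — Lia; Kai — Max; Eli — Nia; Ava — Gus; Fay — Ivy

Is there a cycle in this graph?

Yes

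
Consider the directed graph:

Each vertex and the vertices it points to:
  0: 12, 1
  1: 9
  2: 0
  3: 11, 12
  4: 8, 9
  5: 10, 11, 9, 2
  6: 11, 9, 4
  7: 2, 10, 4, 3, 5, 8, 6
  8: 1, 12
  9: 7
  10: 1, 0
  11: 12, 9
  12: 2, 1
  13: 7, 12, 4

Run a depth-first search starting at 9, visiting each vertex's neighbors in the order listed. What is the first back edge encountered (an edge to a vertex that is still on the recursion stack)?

12→2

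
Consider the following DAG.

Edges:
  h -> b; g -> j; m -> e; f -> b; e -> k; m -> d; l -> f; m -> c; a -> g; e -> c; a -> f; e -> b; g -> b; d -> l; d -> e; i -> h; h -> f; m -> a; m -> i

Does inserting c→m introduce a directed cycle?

Yes

Adding c→m creates a cycle iff m can already reach c.
Path from m: m → c.
So m → … → c → m is a cycle.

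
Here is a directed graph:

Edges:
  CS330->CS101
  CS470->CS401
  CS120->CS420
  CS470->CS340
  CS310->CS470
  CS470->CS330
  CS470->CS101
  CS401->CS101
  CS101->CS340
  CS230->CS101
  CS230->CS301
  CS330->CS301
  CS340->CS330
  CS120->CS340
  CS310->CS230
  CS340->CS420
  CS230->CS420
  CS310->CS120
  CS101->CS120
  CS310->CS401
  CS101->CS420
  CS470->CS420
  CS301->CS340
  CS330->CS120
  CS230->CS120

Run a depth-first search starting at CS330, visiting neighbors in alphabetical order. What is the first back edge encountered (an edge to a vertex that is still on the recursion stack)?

DFS from CS330 (visiting neighbors in alphabetical order); mark gray on enter, black on exit:
CS330 gray
  CS101 gray
    CS120 gray
      CS340 gray
        CS340→CS330: CS330 is gray → back edge
First back edge: CS340 → CS330.

CS340→CS330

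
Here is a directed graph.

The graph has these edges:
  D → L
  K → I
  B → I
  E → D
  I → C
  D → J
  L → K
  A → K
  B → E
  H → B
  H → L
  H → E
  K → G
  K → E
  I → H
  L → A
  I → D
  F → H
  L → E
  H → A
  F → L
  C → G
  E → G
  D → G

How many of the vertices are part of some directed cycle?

8

A vertex is on a directed cycle iff it belongs to a strongly connected component of size ≥ 2 (or has a self-loop).
The vertices on cycles are {A, B, D, E, H, I, K, L} — 8 in total.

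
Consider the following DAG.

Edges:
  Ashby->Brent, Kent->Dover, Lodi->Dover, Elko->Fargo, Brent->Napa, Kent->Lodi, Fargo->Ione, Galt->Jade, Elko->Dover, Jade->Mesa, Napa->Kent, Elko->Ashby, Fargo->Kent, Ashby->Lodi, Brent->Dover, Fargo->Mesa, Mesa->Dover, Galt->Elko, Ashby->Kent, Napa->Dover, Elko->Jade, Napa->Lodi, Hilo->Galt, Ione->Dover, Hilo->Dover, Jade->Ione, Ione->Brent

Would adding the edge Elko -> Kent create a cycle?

No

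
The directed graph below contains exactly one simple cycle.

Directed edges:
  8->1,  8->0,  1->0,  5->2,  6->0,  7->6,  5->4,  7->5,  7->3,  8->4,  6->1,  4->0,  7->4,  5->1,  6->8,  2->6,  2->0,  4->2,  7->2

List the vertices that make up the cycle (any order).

2, 4, 6, 8

DFS with gray/black marking from 6:
6 gray
  0 gray
  0 black
  8 gray
    4 gray
      4→0: 0 black — skip
      2 gray
        2→0: 0 black — skip
        2→6: 6 is gray → back edge
Back edge closes the cycle 6 → 8 → 4 → 2 → 6; its vertices are {2, 4, 6, 8}.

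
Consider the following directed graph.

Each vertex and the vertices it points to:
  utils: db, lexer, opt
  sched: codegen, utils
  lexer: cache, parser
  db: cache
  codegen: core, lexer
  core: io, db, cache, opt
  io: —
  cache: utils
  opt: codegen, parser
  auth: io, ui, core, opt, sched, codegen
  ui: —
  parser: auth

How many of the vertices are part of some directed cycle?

A vertex is on a directed cycle iff it belongs to a strongly connected component of size ≥ 2 (or has a self-loop).
The vertices on cycles are {db, opt, auth, core, cache, lexer, sched, utils, parser, codegen} — 10 in total.

10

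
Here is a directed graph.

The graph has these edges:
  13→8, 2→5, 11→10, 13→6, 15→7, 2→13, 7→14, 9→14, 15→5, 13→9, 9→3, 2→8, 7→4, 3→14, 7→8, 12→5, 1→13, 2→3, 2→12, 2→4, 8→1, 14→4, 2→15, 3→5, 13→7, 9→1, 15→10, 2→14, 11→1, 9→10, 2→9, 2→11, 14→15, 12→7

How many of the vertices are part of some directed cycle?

A vertex is on a directed cycle iff it belongs to a strongly connected component of size ≥ 2 (or has a self-loop).
The vertices on cycles are {1, 3, 7, 8, 9, 13, 14, 15} — 8 in total.

8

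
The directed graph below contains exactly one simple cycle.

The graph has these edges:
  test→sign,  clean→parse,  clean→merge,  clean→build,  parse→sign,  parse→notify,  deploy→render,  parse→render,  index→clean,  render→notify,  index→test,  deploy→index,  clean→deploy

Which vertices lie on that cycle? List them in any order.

DFS with gray/black marking from deploy:
deploy gray
  render gray
    notify gray
    notify black
  render black
  index gray
    test gray
      sign gray
      sign black
    test black
    clean gray
      parse gray
        parse→sign: sign black — skip
        parse→notify: notify black — skip
        parse→render: render black — skip
      parse black
      merge gray
      merge black
      build gray
      build black
      clean→deploy: deploy is gray → back edge
Back edge closes the cycle deploy → index → clean → deploy; its vertices are {clean, index, deploy}.

clean, index, deploy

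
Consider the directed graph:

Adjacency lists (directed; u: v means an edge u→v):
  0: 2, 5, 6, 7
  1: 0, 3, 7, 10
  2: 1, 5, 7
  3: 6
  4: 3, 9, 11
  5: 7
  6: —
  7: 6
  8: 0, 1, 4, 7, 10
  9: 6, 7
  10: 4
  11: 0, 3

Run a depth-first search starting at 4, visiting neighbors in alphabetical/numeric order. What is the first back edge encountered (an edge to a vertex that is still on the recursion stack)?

DFS from 4 (visiting neighbors in alphabetical/numeric order); mark gray on enter, black on exit:
4 gray
  3 gray
    6 gray
    6 black
  3 black
  9 gray
    9→6: 6 black — skip
    7 gray
      7→6: 6 black — skip
    7 black
  9 black
  11 gray
    0 gray
      2 gray
        1 gray
          1→0: 0 is gray → back edge
First back edge: 1 → 0.

1->0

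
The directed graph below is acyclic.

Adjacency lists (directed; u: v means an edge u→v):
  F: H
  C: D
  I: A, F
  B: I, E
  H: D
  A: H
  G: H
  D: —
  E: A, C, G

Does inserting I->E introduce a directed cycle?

Adding I→E creates a cycle iff E can already reach I.
Explore from E: no path reaches I. The graph stays acyclic.

No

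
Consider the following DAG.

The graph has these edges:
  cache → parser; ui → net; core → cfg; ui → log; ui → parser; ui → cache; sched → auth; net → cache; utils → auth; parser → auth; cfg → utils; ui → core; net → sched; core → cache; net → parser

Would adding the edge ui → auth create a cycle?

Adding ui→auth creates a cycle iff auth can already reach ui.
Explore from auth: no path reaches ui. The graph stays acyclic.

No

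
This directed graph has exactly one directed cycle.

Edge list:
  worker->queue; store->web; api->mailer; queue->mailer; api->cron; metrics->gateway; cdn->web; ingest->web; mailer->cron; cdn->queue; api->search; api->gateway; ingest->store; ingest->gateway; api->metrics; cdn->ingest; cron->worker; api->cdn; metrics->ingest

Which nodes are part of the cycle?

DFS with gray/black marking from cron:
cron gray
  worker gray
    queue gray
      mailer gray
        mailer→cron: cron is gray → back edge
Back edge closes the cycle cron → worker → queue → mailer → cron; its vertices are {cron, queue, mailer, worker}.

cron, queue, mailer, worker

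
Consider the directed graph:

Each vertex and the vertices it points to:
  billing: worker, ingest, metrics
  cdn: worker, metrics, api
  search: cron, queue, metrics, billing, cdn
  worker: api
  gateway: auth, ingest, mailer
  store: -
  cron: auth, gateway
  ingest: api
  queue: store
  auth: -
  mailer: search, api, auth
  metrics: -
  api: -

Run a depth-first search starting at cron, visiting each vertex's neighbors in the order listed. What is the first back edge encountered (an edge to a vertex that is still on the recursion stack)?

DFS from cron (visiting each vertex's neighbors in the order listed); mark gray on enter, black on exit:
cron gray
  auth gray
  auth black
  gateway gray
    gateway→auth: auth black — skip
    ingest gray
      api gray
      api black
    ingest black
    mailer gray
      search gray
        search→cron: cron is gray → back edge
First back edge: search → cron.

search->cron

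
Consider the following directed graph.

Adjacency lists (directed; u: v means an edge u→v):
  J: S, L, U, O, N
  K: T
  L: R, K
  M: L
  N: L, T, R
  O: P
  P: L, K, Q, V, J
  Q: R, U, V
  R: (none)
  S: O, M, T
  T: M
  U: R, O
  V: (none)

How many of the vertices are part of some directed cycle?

10

A vertex is on a directed cycle iff it belongs to a strongly connected component of size ≥ 2 (or has a self-loop).
The vertices on cycles are {J, K, L, M, O, P, Q, S, T, U} — 10 in total.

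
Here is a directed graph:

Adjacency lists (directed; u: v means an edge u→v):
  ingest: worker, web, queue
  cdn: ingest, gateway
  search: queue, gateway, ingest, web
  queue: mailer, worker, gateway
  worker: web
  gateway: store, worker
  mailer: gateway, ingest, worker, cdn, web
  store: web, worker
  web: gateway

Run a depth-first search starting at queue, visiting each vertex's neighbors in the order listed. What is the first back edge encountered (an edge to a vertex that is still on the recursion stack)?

web→gateway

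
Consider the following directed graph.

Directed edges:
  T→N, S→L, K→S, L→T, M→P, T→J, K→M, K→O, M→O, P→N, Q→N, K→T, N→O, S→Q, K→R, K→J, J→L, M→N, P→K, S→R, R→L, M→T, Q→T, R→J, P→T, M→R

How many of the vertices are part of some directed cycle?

6

A vertex is on a directed cycle iff it belongs to a strongly connected component of size ≥ 2 (or has a self-loop).
The vertices on cycles are {J, K, L, M, P, T} — 6 in total.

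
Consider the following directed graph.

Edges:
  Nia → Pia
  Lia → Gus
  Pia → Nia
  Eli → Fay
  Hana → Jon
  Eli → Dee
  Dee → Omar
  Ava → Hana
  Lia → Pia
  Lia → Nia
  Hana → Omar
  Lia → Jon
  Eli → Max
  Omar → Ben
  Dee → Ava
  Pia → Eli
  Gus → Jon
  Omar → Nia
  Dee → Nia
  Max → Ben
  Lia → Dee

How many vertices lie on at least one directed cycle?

7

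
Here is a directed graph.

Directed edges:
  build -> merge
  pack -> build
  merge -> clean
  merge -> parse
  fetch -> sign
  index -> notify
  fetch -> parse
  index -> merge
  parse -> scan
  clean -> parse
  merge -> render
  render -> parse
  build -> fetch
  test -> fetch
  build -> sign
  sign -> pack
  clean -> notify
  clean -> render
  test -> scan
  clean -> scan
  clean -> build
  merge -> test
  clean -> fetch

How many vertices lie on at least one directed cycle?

7

A vertex is on a directed cycle iff it belongs to a strongly connected component of size ≥ 2 (or has a self-loop).
The vertices on cycles are {pack, sign, test, build, clean, fetch, merge} — 7 in total.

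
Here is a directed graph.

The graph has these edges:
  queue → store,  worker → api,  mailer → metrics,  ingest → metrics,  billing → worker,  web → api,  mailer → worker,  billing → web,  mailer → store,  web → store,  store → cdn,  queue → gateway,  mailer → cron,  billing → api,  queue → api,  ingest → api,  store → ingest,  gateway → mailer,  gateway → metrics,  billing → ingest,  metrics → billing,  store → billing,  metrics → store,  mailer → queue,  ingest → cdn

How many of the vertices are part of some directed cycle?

A vertex is on a directed cycle iff it belongs to a strongly connected component of size ≥ 2 (or has a self-loop).
The vertices on cycles are {web, queue, store, ingest, mailer, billing, gateway, metrics} — 8 in total.

8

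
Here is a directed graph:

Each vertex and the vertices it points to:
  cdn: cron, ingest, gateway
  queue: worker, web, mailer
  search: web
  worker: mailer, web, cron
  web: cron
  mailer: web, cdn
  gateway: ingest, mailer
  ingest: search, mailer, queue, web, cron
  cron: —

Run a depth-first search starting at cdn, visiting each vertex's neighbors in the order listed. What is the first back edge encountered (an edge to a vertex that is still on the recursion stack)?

DFS from cdn (visiting each vertex's neighbors in the order listed); mark gray on enter, black on exit:
cdn gray
  cron gray
  cron black
  ingest gray
    search gray
      web gray
        web→cron: cron black — skip
      web black
    search black
    mailer gray
      mailer→web: web black — skip
      mailer→cdn: cdn is gray → back edge
First back edge: mailer → cdn.

mailer->cdn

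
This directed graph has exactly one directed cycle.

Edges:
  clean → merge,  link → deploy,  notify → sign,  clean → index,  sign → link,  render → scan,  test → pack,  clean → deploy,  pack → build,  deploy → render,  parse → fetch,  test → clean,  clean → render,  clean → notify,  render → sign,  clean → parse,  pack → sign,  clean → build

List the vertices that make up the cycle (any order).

link, sign, deploy, render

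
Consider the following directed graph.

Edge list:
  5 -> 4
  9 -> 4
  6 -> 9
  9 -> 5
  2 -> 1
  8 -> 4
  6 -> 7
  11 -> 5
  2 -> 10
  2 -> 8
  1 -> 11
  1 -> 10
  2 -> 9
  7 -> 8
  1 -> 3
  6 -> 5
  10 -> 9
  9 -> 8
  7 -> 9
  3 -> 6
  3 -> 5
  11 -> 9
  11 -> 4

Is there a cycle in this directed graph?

DFS with white/gray/black marking, starting from 2:
2 gray
  9 gray
    4 gray
    4 black
    8 gray
      8→4: 4 black — skip
    8 black
    5 gray
      5→4: 4 black — skip
    5 black
  9 black
  2→8: 8 black — skip
  1 gray
    10 gray
      10→9: 9 black — skip
    10 black
    11 gray
      11→9: 9 black — skip
      11→5: 5 black — skip
      11→4: 4 black — skip
    11 black
    3 gray
      6 gray
        7 gray
          7→8: 8 black — skip
          7→9: 9 black — skip
        7 black
        6→9: 9 black — skip
        6→5: 5 black — skip
      6 black
      3→5: 5 black — skip
    3 black
  1 black
  2→10: 10 black — skip
2 black
Every edge goes to a white or black vertex — no back edge, so the graph is acyclic.

No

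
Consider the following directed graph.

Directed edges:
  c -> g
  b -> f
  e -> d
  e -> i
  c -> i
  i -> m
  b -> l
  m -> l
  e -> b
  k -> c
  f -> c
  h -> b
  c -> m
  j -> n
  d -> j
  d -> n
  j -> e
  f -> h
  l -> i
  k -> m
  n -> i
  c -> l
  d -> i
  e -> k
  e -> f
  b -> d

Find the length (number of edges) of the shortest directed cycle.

For each vertex v, BFS finds the shortest path from v back to v.
The shortest such closed walk is e → d → j → e, length 3.

3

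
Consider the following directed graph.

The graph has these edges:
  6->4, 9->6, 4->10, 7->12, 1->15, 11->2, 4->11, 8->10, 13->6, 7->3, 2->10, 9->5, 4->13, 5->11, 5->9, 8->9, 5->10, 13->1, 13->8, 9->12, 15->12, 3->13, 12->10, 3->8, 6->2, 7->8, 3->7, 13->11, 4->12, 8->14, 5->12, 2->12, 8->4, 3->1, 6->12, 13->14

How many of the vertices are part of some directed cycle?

8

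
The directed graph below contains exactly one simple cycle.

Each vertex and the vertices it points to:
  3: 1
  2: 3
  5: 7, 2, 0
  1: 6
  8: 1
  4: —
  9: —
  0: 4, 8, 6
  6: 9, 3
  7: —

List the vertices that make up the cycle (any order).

DFS with gray/black marking from 1:
1 gray
  6 gray
    9 gray
    9 black
    3 gray
      3→1: 1 is gray → back edge
Back edge closes the cycle 1 → 6 → 3 → 1; its vertices are {1, 3, 6}.

1, 3, 6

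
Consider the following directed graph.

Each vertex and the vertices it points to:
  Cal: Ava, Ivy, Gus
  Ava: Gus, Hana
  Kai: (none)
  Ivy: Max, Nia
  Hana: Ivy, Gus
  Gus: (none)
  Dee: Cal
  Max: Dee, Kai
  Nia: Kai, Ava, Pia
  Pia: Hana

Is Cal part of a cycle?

Cal is on a cycle iff Cal can reach itself via ≥1 edge.
Cal → Ivy → Max → Dee → Cal — yes.

Yes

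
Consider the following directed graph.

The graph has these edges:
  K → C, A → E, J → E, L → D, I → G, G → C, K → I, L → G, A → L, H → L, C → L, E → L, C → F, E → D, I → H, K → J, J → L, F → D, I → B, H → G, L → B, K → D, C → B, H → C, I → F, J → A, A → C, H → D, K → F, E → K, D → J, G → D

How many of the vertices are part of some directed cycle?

11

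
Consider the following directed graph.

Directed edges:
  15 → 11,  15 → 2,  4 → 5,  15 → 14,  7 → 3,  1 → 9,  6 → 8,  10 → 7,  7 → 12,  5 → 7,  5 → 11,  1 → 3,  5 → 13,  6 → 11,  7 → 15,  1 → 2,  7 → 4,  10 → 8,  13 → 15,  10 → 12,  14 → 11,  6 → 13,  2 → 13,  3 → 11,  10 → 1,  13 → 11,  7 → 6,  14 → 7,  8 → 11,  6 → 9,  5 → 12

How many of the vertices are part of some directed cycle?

8

A vertex is on a directed cycle iff it belongs to a strongly connected component of size ≥ 2 (or has a self-loop).
The vertices on cycles are {2, 4, 5, 6, 7, 13, 14, 15} — 8 in total.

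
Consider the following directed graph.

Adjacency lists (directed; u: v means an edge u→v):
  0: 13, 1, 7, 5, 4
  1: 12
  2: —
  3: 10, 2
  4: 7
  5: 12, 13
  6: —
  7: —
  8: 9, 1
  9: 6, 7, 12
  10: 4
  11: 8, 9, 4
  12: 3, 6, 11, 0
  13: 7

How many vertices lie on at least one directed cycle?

7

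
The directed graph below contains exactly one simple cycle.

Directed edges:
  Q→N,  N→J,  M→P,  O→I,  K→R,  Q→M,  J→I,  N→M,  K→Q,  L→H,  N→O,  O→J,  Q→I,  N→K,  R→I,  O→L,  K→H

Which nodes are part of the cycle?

K, N, Q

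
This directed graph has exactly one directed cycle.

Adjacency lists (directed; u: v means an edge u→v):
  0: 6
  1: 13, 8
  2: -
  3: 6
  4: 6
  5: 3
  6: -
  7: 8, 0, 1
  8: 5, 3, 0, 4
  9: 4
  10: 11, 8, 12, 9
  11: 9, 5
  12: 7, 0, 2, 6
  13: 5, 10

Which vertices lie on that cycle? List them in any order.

1, 7, 10, 12, 13

DFS with gray/black marking from 13:
13 gray
  5 gray
    3 gray
      6 gray
      6 black
    3 black
  5 black
  10 gray
    11 gray
      9 gray
        4 gray
          4→6: 6 black — skip
        4 black
      9 black
      11→5: 5 black — skip
    11 black
    8 gray
      8→5: 5 black — skip
      8→3: 3 black — skip
      0 gray
        0→6: 6 black — skip
      0 black
      8→4: 4 black — skip
    8 black
    12 gray
      7 gray
        7→8: 8 black — skip
        7→0: 0 black — skip
        1 gray
          1→13: 13 is gray → back edge
Back edge closes the cycle 13 → 10 → 12 → 7 → 1 → 13; its vertices are {1, 7, 10, 12, 13}.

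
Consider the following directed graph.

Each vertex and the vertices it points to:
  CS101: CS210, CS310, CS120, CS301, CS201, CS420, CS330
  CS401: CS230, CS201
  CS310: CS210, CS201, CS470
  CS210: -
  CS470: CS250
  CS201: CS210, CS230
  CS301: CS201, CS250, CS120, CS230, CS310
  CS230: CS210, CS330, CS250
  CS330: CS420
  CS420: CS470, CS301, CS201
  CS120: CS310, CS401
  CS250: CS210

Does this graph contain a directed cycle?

Yes

DFS with white/gray/black marking, starting from CS250:
CS250 gray
  CS210 gray
  CS210 black
CS250 black
CS101 gray
  CS101→CS210: CS210 black — skip
  CS310 gray
    CS310→CS210: CS210 black — skip
    CS201 gray
      CS201→CS210: CS210 black — skip
      CS230 gray
        CS230→CS210: CS210 black — skip
        CS330 gray
          CS420 gray
            CS470 gray
              CS470→CS250: CS250 black — skip
            CS470 black
            CS301 gray
              CS301→CS201: CS201 is gray → back edge
Back edge found, so a cycle exists: CS201 → CS230 → CS330 → CS420 → CS301 → CS201.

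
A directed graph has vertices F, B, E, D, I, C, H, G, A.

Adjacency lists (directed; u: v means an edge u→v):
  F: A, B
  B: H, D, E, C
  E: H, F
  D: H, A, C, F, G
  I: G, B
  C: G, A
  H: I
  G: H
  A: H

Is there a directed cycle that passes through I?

I is on a cycle iff I can reach itself via ≥1 edge.
I → G → H → I — yes.

Yes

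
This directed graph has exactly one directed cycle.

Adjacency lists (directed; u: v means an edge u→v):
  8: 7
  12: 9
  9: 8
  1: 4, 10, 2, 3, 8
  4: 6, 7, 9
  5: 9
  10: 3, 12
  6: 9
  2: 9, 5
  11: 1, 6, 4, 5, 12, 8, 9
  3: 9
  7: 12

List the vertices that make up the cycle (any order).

DFS with gray/black marking from 8:
8 gray
  7 gray
    12 gray
      9 gray
        9→8: 8 is gray → back edge
Back edge closes the cycle 8 → 7 → 12 → 9 → 8; its vertices are {7, 8, 9, 12}.

7, 8, 9, 12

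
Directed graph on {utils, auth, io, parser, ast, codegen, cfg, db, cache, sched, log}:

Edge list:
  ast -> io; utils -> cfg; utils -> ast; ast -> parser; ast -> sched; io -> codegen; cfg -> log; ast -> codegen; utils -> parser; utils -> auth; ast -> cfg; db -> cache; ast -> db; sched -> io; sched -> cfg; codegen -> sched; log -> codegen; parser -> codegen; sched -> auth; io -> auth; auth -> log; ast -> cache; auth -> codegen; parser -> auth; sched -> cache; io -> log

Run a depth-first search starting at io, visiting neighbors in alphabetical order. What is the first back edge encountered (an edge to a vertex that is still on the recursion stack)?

sched->auth

DFS from io (visiting neighbors in alphabetical order); mark gray on enter, black on exit:
io gray
  auth gray
    codegen gray
      sched gray
        sched→auth: auth is gray → back edge
First back edge: sched → auth.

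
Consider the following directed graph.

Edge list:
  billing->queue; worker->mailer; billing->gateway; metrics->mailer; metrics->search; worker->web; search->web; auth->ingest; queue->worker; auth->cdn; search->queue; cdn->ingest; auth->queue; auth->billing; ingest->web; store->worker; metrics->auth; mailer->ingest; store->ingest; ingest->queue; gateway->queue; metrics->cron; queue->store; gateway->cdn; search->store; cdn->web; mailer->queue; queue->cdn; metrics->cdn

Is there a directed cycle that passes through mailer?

mailer is on a cycle iff mailer can reach itself via ≥1 edge.
mailer → queue → worker → mailer — yes.

Yes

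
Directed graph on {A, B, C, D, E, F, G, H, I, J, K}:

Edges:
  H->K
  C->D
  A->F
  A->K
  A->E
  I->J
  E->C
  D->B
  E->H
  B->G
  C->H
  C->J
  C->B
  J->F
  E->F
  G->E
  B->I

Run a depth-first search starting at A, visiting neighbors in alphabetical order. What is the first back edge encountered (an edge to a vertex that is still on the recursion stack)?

G→E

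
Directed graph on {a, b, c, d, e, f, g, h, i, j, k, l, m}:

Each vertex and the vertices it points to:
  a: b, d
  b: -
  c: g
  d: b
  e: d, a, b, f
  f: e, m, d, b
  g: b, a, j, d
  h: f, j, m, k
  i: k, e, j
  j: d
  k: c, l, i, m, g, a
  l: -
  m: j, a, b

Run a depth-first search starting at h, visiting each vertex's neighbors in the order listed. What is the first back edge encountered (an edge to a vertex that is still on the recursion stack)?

e→f

DFS from h (visiting each vertex's neighbors in the order listed); mark gray on enter, black on exit:
h gray
  f gray
    e gray
      d gray
        b gray
        b black
      d black
      a gray
        a→b: b black — skip
        a→d: d black — skip
      a black
      e→b: b black — skip
      e→f: f is gray → back edge
First back edge: e → f.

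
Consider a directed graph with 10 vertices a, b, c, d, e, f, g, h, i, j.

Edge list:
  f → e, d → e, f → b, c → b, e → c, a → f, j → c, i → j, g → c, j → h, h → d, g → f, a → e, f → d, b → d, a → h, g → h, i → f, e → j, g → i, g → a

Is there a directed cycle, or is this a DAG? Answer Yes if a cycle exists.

Yes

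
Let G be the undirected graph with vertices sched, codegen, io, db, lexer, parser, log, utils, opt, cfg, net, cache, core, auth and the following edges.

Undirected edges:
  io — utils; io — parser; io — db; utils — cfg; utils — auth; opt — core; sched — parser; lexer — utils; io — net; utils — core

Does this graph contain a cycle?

DFS, tracking each vertex's parent; an edge to a visited non-parent vertex closes a cycle.
Start from utils:
visit utils (parent –)
  visit lexer (parent utils)
    lexer–utils: parent, skip
  visit core (parent utils)
    core–utils: parent, skip
    visit opt (parent core)
      opt–core: parent, skip
  visit auth (parent utils)
    auth–utils: parent, skip
  visit cfg (parent utils)
    cfg–utils: parent, skip
  visit io (parent utils)
    visit parser (parent io)
      parser–io: parent, skip
      visit sched (parent parser)
        sched–parser: parent, skip
    visit net (parent io)
      net–io: parent, skip
    visit db (parent io)
      db–io: parent, skip
    io–utils: parent, skip
visit codegen (parent –)
visit log (parent –)
visit cache (parent –)
No non-parent visited neighbor found — the graph is a forest.

No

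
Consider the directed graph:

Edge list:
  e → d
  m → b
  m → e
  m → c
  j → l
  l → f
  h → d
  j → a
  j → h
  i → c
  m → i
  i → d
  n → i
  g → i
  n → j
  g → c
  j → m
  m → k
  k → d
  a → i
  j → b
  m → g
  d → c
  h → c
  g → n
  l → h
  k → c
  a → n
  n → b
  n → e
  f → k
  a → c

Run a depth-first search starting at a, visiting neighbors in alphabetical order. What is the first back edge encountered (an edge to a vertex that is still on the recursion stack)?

j->a

DFS from a (visiting neighbors in alphabetical order); mark gray on enter, black on exit:
a gray
  c gray
  c black
  i gray
    i→c: c black — skip
    d gray
      d→c: c black — skip
    d black
  i black
  n gray
    b gray
    b black
    e gray
      e→d: d black — skip
    e black
    n→i: i black — skip
    j gray
      j→a: a is gray → back edge
First back edge: j → a.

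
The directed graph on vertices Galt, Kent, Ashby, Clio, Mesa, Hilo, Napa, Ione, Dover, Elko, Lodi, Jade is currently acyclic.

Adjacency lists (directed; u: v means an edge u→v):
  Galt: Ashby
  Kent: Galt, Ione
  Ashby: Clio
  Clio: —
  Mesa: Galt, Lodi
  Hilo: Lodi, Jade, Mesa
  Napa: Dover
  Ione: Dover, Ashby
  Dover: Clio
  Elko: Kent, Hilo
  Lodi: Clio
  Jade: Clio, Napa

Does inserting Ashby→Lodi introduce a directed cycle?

No

Adding Ashby→Lodi creates a cycle iff Lodi can already reach Ashby.
Explore from Lodi: no path reaches Ashby. The graph stays acyclic.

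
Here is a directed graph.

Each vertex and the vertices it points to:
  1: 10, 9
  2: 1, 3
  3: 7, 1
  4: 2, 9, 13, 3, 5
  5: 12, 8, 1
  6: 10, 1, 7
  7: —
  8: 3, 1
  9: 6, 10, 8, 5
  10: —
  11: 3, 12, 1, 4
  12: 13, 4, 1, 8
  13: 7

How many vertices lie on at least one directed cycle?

A vertex is on a directed cycle iff it belongs to a strongly connected component of size ≥ 2 (or has a self-loop).
The vertices on cycles are {1, 2, 3, 4, 5, 6, 8, 9, 12} — 9 in total.

9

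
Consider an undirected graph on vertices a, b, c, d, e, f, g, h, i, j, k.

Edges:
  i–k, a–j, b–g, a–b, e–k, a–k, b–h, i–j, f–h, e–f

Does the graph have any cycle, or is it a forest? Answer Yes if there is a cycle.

Yes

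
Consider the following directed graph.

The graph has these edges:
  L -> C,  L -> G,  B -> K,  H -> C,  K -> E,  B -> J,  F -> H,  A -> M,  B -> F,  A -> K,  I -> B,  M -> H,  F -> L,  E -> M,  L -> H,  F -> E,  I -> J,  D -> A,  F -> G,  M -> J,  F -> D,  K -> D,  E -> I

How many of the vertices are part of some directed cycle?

7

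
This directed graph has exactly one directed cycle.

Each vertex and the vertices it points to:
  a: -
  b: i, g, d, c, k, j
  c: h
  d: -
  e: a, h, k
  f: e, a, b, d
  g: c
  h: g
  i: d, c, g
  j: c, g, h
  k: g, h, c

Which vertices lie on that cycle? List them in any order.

c, g, h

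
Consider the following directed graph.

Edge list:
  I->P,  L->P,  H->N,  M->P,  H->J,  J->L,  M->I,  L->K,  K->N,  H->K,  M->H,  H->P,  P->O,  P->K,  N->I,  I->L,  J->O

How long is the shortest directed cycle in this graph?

For each vertex v, BFS finds the shortest path from v back to v.
The shortest such closed walk is I → L → K → N → I, length 4.

4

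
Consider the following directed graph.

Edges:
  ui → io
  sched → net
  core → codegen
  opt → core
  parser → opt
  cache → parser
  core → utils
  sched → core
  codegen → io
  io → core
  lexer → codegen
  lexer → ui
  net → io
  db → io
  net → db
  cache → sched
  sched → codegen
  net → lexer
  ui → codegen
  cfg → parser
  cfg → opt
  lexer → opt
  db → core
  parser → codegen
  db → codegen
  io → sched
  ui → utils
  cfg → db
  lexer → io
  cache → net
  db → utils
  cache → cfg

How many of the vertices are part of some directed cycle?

9

A vertex is on a directed cycle iff it belongs to a strongly connected component of size ≥ 2 (or has a self-loop).
The vertices on cycles are {db, io, ui, net, opt, core, lexer, sched, codegen} — 9 in total.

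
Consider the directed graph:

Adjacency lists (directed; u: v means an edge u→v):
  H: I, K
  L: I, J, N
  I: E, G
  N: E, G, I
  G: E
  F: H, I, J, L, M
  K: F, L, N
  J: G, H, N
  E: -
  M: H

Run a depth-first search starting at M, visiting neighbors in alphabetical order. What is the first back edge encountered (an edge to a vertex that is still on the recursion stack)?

F->H

DFS from M (visiting neighbors in alphabetical order); mark gray on enter, black on exit:
M gray
  H gray
    I gray
      E gray
      E black
      G gray
        G→E: E black — skip
      G black
    I black
    K gray
      F gray
        F→H: H is gray → back edge
First back edge: F → H.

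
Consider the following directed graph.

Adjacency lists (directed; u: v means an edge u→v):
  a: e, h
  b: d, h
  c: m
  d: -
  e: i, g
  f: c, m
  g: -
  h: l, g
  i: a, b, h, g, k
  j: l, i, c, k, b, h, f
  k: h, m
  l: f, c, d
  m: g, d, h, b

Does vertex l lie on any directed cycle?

l is on a cycle iff l can reach itself via ≥1 edge.
l → f → m → h → l — yes.

Yes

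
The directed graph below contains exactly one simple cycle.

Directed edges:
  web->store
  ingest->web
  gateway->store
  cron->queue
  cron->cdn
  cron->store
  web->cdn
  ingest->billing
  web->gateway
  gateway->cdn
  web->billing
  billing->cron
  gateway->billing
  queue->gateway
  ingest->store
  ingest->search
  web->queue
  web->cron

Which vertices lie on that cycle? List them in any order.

DFS with gray/black marking from queue:
queue gray
  gateway gray
    cdn gray
    cdn black
    store gray
    store black
    billing gray
      cron gray
        cron→store: store black — skip
        cron→queue: queue is gray → back edge
Back edge closes the cycle queue → gateway → billing → cron → queue; its vertices are {cron, queue, billing, gateway}.

cron, queue, billing, gateway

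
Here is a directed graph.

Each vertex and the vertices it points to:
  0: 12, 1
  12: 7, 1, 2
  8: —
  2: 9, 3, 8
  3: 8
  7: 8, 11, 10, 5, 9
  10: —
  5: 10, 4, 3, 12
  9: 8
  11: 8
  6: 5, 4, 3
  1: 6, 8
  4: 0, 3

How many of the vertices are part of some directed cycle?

7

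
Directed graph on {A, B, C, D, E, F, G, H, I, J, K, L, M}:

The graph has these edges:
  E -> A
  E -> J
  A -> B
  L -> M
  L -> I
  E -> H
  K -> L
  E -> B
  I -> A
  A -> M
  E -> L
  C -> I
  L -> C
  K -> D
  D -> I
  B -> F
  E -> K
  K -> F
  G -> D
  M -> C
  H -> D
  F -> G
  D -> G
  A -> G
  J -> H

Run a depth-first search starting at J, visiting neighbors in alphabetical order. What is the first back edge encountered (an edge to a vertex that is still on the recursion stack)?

G→D

DFS from J (visiting neighbors in alphabetical order); mark gray on enter, black on exit:
J gray
  H gray
    D gray
      G gray
        G→D: D is gray → back edge
First back edge: G → D.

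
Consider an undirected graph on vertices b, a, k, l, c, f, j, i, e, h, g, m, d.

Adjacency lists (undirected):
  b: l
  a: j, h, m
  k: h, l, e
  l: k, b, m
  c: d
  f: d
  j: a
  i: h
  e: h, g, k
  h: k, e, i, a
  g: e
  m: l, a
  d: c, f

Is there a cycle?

DFS, tracking each vertex's parent; an edge to a visited non-parent vertex closes a cycle.
Start from j:
visit j (parent –)
  visit a (parent j)
    a–j: parent, skip
    visit h (parent a)
      visit k (parent h)
        k–h: parent, skip
        visit l (parent k)
          l–k: parent, skip
          visit b (parent l)
            b–l: parent, skip
          visit m (parent l)
            m–l: parent, skip
            m–a: a visited and ≠ parent → cycle
Cycle: a – h – k – l – m – a.

Yes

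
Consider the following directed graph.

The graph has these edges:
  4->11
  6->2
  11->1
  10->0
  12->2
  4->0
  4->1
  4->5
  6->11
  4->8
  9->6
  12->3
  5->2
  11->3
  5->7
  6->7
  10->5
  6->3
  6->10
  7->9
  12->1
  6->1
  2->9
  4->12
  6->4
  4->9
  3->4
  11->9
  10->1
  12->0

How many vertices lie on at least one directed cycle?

A vertex is on a directed cycle iff it belongs to a strongly connected component of size ≥ 2 (or has a self-loop).
The vertices on cycles are {2, 3, 4, 5, 6, 7, 9, 10, 11, 12} — 10 in total.

10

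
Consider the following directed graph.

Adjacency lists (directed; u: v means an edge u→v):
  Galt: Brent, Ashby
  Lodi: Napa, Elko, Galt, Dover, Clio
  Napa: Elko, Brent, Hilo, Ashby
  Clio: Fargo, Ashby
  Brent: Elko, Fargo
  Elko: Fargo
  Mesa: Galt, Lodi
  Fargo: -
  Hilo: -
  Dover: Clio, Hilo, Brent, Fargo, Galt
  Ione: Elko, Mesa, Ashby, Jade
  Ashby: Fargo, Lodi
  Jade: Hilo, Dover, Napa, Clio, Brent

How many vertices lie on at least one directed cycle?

A vertex is on a directed cycle iff it belongs to a strongly connected component of size ≥ 2 (or has a self-loop).
The vertices on cycles are {Clio, Galt, Lodi, Napa, Ashby, Dover} — 6 in total.

6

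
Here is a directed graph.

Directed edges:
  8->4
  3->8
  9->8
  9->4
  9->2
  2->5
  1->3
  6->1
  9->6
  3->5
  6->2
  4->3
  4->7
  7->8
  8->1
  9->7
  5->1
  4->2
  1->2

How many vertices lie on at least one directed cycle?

7

A vertex is on a directed cycle iff it belongs to a strongly connected component of size ≥ 2 (or has a self-loop).
The vertices on cycles are {1, 2, 3, 4, 5, 7, 8} — 7 in total.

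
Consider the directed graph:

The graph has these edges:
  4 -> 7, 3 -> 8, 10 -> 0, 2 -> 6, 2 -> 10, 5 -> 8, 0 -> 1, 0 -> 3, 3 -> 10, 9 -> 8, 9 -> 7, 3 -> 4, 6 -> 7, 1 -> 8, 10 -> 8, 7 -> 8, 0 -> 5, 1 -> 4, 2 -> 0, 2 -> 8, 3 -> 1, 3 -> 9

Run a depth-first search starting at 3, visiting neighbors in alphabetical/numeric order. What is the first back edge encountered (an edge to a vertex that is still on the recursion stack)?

0→3

DFS from 3 (visiting neighbors in alphabetical/numeric order); mark gray on enter, black on exit:
3 gray
  1 gray
    4 gray
      7 gray
        8 gray
        8 black
      7 black
    4 black
    1→8: 8 black — skip
  1 black
  3→4: 4 black — skip
  3→8: 8 black — skip
  9 gray
    9→7: 7 black — skip
    9→8: 8 black — skip
  9 black
  10 gray
    0 gray
      0→1: 1 black — skip
      0→3: 3 is gray → back edge
First back edge: 0 → 3.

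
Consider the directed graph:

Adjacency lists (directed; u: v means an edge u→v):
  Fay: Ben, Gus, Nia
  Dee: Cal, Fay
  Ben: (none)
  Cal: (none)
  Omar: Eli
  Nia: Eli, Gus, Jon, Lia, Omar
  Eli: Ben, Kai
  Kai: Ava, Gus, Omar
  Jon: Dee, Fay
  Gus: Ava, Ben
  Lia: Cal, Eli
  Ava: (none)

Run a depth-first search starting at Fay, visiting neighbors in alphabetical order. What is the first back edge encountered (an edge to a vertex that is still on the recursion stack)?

Omar->Eli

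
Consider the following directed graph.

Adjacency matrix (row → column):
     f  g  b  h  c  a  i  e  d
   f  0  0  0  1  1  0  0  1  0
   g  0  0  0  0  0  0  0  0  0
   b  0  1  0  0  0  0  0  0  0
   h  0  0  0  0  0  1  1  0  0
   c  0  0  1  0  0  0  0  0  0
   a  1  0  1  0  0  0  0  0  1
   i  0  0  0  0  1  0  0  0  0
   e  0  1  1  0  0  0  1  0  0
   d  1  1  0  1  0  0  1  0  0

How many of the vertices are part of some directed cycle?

A vertex is on a directed cycle iff it belongs to a strongly connected component of size ≥ 2 (or has a self-loop).
The vertices on cycles are {a, d, f, h} — 4 in total.

4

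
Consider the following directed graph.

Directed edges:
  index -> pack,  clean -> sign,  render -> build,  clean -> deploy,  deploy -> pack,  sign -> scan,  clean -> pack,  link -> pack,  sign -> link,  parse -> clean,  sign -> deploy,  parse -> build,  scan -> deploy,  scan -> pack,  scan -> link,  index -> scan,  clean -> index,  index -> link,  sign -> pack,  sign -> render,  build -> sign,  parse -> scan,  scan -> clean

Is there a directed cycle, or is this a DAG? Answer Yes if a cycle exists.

Yes

DFS with white/gray/black marking, starting from sign:
sign gray
  scan gray
    pack gray
    pack black
    clean gray
      clean→pack: pack black — skip
      clean→sign: sign is gray → back edge
Back edge found, so a cycle exists: sign → scan → clean → sign.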